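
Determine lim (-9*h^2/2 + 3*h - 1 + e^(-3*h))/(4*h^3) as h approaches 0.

-9/8

Direct substitution gives 0/0.
Apply L'Hôpital: lim (-9*h + 3 - 3*e^(-3*h))/(12*h^2), still 0/0.
Apply L'Hôpital: lim (-9 + 9*e^(-3*h))/(24*h), still 0/0.
After 3 applications of L'Hôpital's rule the quotient is (-27*e^(-3*h))/(24); substituting h = 0 gives -9/8.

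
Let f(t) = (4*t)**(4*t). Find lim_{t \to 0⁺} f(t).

1

Base → 0⁺ and exponent → 0⁺: a 0^0 form.
Take logs: 4t·ln(4t). This is 0·(−∞); rewriting as ln(4t)/(1/(4t)) and applying L'Hôpital gives 0.
Hence the limit is e^0 = 1.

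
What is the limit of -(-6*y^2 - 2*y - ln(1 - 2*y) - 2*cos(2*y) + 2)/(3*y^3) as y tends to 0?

-8/9

Substitution gives 0/0; apply L'Hôpital's rule 3 times.
After differentiating numerator and denominator 3 times the quotient is (-16*sin(2*y) - 16/(2*y - 1)^3)/(-18); at y = 0 this is -8/9.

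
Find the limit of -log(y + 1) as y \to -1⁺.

As y → -1⁺, y + 1 → 0⁺ and ln(y + 1) → −∞.
Multiplying by -1 gives ∞.

∞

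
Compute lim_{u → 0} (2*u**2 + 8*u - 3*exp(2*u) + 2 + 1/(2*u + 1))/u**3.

-12

Substitution gives 0/0; apply L'Hôpital's rule 3 times.
After differentiating numerator and denominator 3 times the quotient is (-24*e^(2*u) - 48/(2*u + 1)^4)/(6); at u = 0 this is -12.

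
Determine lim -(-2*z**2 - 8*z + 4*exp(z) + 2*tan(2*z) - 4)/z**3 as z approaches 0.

-6

Substitution gives 0/0 (the numerator vanishes to order 3).
Expand each term to order z^3: the coefficient of z^3 in 4·e^(z) is 2/3 and in 2·tan(2z) is 16/3.
Lower-order terms cancel with the polynomial part, so the numerator is (6)·z^3 + o(z^3), and the limit is (6)/(-1) = -6.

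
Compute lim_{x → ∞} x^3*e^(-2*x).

Write as x^3/e^{2x}, an ∞/∞ form.
Exponential growth dominates any polynomial, so repeated L'Hôpital (or the standard result) gives 0.

0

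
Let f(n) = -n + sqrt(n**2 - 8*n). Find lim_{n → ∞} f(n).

An ∞ − ∞ form. Rationalising with the conjugate, the difference becomes (-8n) / (√(n^2 - 8*n) + n).
For large n the denominator behaves like 2·n, so the quotient tends to -8/2 = -4.

-4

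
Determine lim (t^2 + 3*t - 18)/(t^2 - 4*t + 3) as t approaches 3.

At t = 3 both the top and bottom vanish — a removable singularity. Factoring out (t - 3) from each leaves (t + 6)/(t - 1), which at t = 3 equals 9/2.

9/2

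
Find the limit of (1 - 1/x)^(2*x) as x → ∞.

Write it as [(1 - 1/x)^x]^(2) · (1 - 1/x)^(0). The bracketed term tends to e^(-1) and the second factor to 1, so the limit is e^(-2).

e^(-2)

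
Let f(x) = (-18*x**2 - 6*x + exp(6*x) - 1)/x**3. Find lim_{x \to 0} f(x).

36

Direct substitution gives 0/0.
Apply L'Hôpital: lim (-36*x + 6*e^(6*x) - 6)/(3*x^2), still 0/0.
Apply L'Hôpital: lim (36*e^(6*x) - 36)/(6*x), still 0/0.
After 3 applications of L'Hôpital's rule the quotient is (216*e^(6*x))/(6); substituting x = 0 gives 36.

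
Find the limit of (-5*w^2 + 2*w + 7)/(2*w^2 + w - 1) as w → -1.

At w = -1 both the top and bottom vanish — a removable singularity. Factoring out (w + 1) from each leaves (7 - 5*w)/(2*w - 1), which at w = -1 equals -4.

-4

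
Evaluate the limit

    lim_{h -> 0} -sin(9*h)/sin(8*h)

-9/8

Substitution gives 0/0.
Divide numerator and denominator by h: sin(9h)/h → 9 and sin(8h)/h → 8, so the limit is -1·9/8 = -9/8.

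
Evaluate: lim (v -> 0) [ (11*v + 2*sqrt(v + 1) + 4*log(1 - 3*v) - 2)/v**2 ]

Substitution gives 0/0 (the numerator vanishes to order 2).
Expand each term to order v^2: the coefficient of v^2 in 2·√(1 + v) is -1/4 and in 4·ln(1 - 3v) is -18.
Lower-order terms cancel with the polynomial part, so the numerator is (-73/4)·v^2 + o(v^2), and the limit is (-73/4)/(1) = -73/4.

-73/4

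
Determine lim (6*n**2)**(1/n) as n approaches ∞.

1

Base → ∞ and exponent → 0: an ∞^0 form.
Take logs: (1/n)·ln(6·n^2) = (ln 6 + 2·ln n)/n → 0.
So the limit is e^0 = 1.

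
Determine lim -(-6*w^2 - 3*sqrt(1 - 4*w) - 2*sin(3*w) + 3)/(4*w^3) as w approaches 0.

-21/4

Substitution gives 0/0; apply L'Hôpital's rule 3 times.
After differentiating numerator and denominator 3 times the quotient is (54*cos(3*w) + 72/(1 - 4*w)^(5/2))/(-24); at w = 0 this is -21/4.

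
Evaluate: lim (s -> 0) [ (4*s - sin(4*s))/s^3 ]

32/3

Direct substitution gives 0/0.
Apply L'Hôpital: lim (4 - 4*cos(4*s))/(3*s^2), still 0/0.
Apply L'Hôpital: lim (16*sin(4*s))/(6*s), still 0/0.
After 3 applications of L'Hôpital's rule the quotient is (64*cos(4*s))/(6); substituting s = 0 gives 32/3.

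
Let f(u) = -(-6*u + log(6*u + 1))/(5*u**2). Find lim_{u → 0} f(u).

18/5

Direct substitution gives 0/0.
Apply L'Hôpital: lim (-6 + 6/(6*u + 1))/(-10*u), still 0/0.
After 2 applications of L'Hôpital's rule the quotient is (-36/(6*u + 1)^2)/(-10); substituting u = 0 gives 18/5.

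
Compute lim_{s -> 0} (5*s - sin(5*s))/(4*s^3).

125/24

Direct substitution gives 0/0.
Apply L'Hôpital: lim (5 - 5*cos(5*s))/(12*s^2), still 0/0.
Apply L'Hôpital: lim (25*sin(5*s))/(24*s), still 0/0.
After 3 applications of L'Hôpital's rule the quotient is (125*cos(5*s))/(24); substituting s = 0 gives 125/24.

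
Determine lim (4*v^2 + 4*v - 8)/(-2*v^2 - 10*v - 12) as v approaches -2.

At v = -2 both the top and bottom vanish — a removable singularity. Factoring out (v + 2) from each leaves (4*v - 4)/(-2*v - 6), which at v = -2 equals 6.

6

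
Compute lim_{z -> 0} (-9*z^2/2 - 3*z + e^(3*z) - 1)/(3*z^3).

3/2

Direct substitution gives 0/0.
Apply L'Hôpital: lim (-9*z + 3*e^(3*z) - 3)/(9*z^2), still 0/0.
Apply L'Hôpital: lim (9*e^(3*z) - 9)/(18*z), still 0/0.
After 3 applications of L'Hôpital's rule the quotient is (27*e^(3*z))/(18); substituting z = 0 gives 3/2.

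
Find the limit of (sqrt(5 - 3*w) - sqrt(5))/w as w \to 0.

Substitution gives 0/0. Multiply numerator and denominator by the conjugate √(5 - 3w) + √5.
The numerator becomes (5 - 3w) − 5 = -3w, so the expression simplifies to -3/(√(5 - 3w) + √5).
Letting w → 0 gives -3/(2√5) = -3*√(5)/10.

-3*√(5)/10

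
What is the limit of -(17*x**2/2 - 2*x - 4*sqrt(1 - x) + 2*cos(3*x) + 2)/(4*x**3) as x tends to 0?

Substitution gives 0/0; apply L'Hôpital's rule 3 times.
After differentiating numerator and denominator 3 times the quotient is (54*sin(3*x) + 3/(2*(1 - x)^(5/2)))/(-24); at x = 0 this is -1/16.

-1/16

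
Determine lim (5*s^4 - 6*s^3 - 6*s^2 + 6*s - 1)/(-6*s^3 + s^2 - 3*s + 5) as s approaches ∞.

The numerator has higher degree (4 > 3); the quotient behaves like (5/(-6))·s^1 for large |s|.
As s → +∞ this diverges to -∞.

-∞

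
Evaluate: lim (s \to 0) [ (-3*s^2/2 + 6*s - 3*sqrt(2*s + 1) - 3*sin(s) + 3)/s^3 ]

-1

Substitution gives 0/0 (the numerator vanishes to order 3).
Expand each term to order s^3: the coefficient of s^3 in -3·sin(s) is 1/2 and in -3·√(1 + 2s) is -3/2.
Lower-order terms cancel with the polynomial part, so the numerator is (-1)·s^3 + o(s^3), and the limit is (-1)/(1) = -1.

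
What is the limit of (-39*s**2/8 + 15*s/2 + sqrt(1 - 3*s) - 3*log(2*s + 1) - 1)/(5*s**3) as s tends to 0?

Substitution gives 0/0; apply L'Hôpital's rule 3 times.
After differentiating numerator and denominator 3 times the quotient is (-48/(2*s + 1)^3 - 81/(8*(1 - 3*s)^(5/2)))/(30); at s = 0 this is -31/16.

-31/16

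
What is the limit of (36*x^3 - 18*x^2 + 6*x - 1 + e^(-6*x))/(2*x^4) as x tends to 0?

27

Direct substitution gives 0/0.
Apply L'Hôpital: lim (108*x^2 - 36*x + 6 - 6*e^(-6*x))/(8*x^3), still 0/0.
Apply L'Hôpital: lim (216*x - 36 + 36*e^(-6*x))/(24*x^2), still 0/0.
Apply L'Hôpital: lim (216 - 216*e^(-6*x))/(48*x), still 0/0.
After 4 applications of L'Hôpital's rule the quotient is (1296*e^(-6*x))/(48); substituting x = 0 gives 27.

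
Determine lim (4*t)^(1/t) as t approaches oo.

Base → ∞ and exponent → 0: an ∞^0 form.
Take logs: (1/t)·ln(4·t^1) = (ln 4 + 1·ln t)/t → 0.
So the limit is e^0 = 1.

1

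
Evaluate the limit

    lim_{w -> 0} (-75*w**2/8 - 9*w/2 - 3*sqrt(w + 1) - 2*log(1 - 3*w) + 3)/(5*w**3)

57/16

Substitution gives 0/0; apply L'Hôpital's rule 3 times.
After differentiating numerator and denominator 3 times the quotient is (-108/(3*w - 1)^3 - 9/(8*(w + 1)^(5/2)))/(30); at w = 0 this is 57/16.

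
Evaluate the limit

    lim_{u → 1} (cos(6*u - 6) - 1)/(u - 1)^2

Direct substitution gives 0/0.
Apply L'Hôpital: lim (-6*sin(6*u - 6))/(2*u - 2), still 0/0.
After 2 applications of L'Hôpital's rule the quotient is (-36*cos(6*u - 6))/(2); substituting u = 1 gives -18.

-18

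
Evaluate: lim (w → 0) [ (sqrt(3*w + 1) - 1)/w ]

3/2

Substitution gives 0/0. Multiply numerator and denominator by the conjugate √(1 + 3w) + √1.
The numerator becomes (1 + 3w) − 1 = 3w, so the expression simplifies to 3/(√(1 + 3w) + √1).
Letting w → 0 gives 3/(2√1) = 3/2.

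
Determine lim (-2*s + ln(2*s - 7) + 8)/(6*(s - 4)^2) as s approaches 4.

Direct substitution gives 0/0.
Apply L'Hôpital: lim (-2 + 2/(2*s - 7))/(12*s - 48), still 0/0.
After 2 applications of L'Hôpital's rule the quotient is (-4/(2*s - 7)^2)/(12); substituting s = 4 gives -1/3.

-1/3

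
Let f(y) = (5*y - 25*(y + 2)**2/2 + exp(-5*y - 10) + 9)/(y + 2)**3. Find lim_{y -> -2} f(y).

Direct substitution gives 0/0.
Apply L'Hôpital: lim (-25*y - 5*e^(-5*y - 10) - 45)/(3*(y + 2)^2), still 0/0.
Apply L'Hôpital: lim (25*e^(-5*y - 10) - 25)/(6*y + 12), still 0/0.
After 3 applications of L'Hôpital's rule the quotient is (-125*e^(-5*y - 10))/(6); substituting y = -2 gives -125/6.

-125/6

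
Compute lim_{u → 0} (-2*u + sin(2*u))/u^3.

-4/3

Direct substitution gives 0/0.
Apply L'Hôpital: lim (2*cos(2*u) - 2)/(3*u^2), still 0/0.
Apply L'Hôpital: lim (-4*sin(2*u))/(6*u), still 0/0.
After 3 applications of L'Hôpital's rule the quotient is (-8*cos(2*u))/(6); substituting u = 0 gives -4/3.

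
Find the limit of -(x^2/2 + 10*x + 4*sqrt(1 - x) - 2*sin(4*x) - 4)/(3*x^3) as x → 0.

-253/36

Substitution gives 0/0 (the numerator vanishes to order 3).
Expand each term to order x^3: the coefficient of x^3 in 4·√(1 - x) is -1/4 and in -2·sin(4x) is 64/3.
Lower-order terms cancel with the polynomial part, so the numerator is (253/12)·x^3 + o(x^3), and the limit is (253/12)/(-3) = -253/36.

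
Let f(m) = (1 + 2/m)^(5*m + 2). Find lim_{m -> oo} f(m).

Let L be the limit and take ln: ln L = lim (5m + 2)·ln(1 + 2/m) = lim (5m + 2)·(2/m + O(1/m²)) = 10.
Hence L = e^(10).

e^(10)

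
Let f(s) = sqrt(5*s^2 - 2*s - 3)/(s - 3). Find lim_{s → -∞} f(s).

For large |s|, √(5*s^2 - 2*s - 3) ≈ √5·|s| and the denominator ≈ s.
Since s → −∞, |s| = −s, giving −√5/(1) = -√(5).

-√(5)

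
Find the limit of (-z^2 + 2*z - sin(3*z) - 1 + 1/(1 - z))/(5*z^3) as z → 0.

Substitution gives 0/0; apply L'Hôpital's rule 3 times.
After differentiating numerator and denominator 3 times the quotient is (27*cos(3*z) + 6/(z - 1)^4)/(30); at z = 0 this is 11/10.

11/10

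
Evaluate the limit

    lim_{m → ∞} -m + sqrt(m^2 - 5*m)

This has the form ∞ − ∞. Multiply and divide by the conjugate √(m^2 - 5*m) + m.
That gives (-5m) / (√(m^2 - 5*m) + m).
Divide numerator and denominator by m: the limit is -5/(2·1) = -5/2.

-5/2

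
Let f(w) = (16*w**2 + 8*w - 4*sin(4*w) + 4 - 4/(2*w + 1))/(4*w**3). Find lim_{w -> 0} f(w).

Substitution gives 0/0; apply L'Hôpital's rule 3 times.
After differentiating numerator and denominator 3 times the quotient is (256*cos(4*w) + 192/(2*w + 1)^4)/(24); at w = 0 this is 56/3.

56/3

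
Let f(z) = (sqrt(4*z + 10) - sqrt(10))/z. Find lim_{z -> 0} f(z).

Substitution gives 0/0. Multiply numerator and denominator by the conjugate √(10 + 4z) + √10.
The numerator becomes (10 + 4z) − 10 = 4z, so the expression simplifies to 4/(√(10 + 4z) + √10).
Letting z → 0 gives 4/(2√10) = √(10)/5.

√(10)/5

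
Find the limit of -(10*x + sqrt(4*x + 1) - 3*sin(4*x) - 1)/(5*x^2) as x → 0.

2/5

Substitution gives 0/0 (the numerator vanishes to order 2).
Expand each term to order x^2: the coefficient of x^2 in -3·sin(4x) is 0 and in √(1 + 4x) is -2.
Lower-order terms cancel with the polynomial part, so the numerator is (-2)·x^2 + o(x^2), and the limit is (-2)/(-5) = 2/5.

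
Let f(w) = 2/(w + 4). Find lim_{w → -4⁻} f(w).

As w → -4⁻, (w + 4) → 0⁻, so (w + 4)^1 → 0⁻ and 2/(w + 4)^1 → -∞.

-∞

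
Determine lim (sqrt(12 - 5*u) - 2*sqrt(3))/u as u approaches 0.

A 0/0 form; rationalise with √(12 - 5u) + √12. This collapses the numerator to -5u, leaving -5/(√(12 - 5u) + √12) → -5/(2√12) = -5*√(3)/12.

-5*√(3)/12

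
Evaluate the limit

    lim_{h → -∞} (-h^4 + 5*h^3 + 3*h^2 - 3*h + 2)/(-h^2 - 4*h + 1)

The numerator has higher degree (4 > 2); the quotient behaves like (-1/(-1))·h^2 for large |h|.
As h → −∞ this diverges to ∞.

∞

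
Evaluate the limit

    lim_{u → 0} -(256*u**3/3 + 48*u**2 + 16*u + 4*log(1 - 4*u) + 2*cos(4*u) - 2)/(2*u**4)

352/3

Substitution gives 0/0 (the numerator vanishes to order 4).
Expand each term to order u^4: the coefficient of u^4 in 4·ln(1 - 4u) is -256 and in 2·cos(4u) is 64/3.
Lower-order terms cancel with the polynomial part, so the numerator is (-704/3)·u^4 + o(u^4), and the limit is (-704/3)/(-2) = 352/3.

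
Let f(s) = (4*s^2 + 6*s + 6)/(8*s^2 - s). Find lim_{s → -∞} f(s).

1/2

Numerator and denominator both have degree 2.
Dividing every term by s^2, all lower-order terms vanish and the limit is the ratio of leading coefficients, 4/(8) = 1/2.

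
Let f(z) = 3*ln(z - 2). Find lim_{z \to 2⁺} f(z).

-∞

As z → 2⁺, z - 2 → 0⁺ and ln(z - 2) → −∞.
Multiplying by 3 gives -∞.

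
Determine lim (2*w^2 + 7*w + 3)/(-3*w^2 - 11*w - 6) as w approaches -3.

Direct substitution gives 0/0, so factor. Both numerator and denominator have (w + 3) as a factor.
After cancelling, the expression reduces to (2*w + 1)/(-3*w - 2).
Substituting w = -3 gives -5/7.

-5/7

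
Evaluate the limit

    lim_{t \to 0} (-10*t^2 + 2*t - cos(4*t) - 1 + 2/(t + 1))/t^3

-2

Substitution gives 0/0 (the numerator vanishes to order 3).
Expand each term to order t^3: the coefficient of t^3 in −cos(4t) is 0 and in 2·1/(1 + t) is -2.
Lower-order terms cancel with the polynomial part, so the numerator is (-2)·t^3 + o(t^3), and the limit is (-2)/(1) = -2.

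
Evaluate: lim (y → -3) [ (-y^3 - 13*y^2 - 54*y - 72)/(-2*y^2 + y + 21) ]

-3/13

Since y = -3 makes numerator and denominator zero, (y + 3) divides both.
Cancelling it gives (-y^2 - 10*y - 24)/(7 - 2*y); now plug in y = -3 to get -3/13.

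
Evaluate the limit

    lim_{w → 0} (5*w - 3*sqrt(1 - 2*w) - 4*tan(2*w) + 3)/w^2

Substitution gives 0/0 (the numerator vanishes to order 2).
Expand each term to order w^2: the coefficient of w^2 in -3·√(1 - 2w) is 3/2 and in -4·tan(2w) is 0.
Lower-order terms cancel with the polynomial part, so the numerator is (3/2)·w^2 + o(w^2), and the limit is (3/2)/(1) = 3/2.

3/2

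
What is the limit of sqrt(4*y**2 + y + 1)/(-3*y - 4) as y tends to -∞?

For large |y|, √(4*y^2 + y + 1) ≈ √4·|y| and the denominator ≈ -3y.
Since y → −∞, |y| = −y, giving −√4/(-3) = 2/3.

2/3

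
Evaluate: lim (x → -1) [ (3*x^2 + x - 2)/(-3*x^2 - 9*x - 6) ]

5/3

Direct substitution gives 0/0, so factor. Both numerator and denominator have (x + 1) as a factor.
After cancelling, the expression reduces to (3*x - 2)/(-3*x - 6).
Substituting x = -1 gives 5/3.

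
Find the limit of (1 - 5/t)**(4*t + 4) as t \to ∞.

e^(-20)

Write it as [(1 - 5/t)^t]^(4) · (1 - 5/t)^(4). The bracketed term tends to e^(-5) and the second factor to 1, so the limit is e^(-20).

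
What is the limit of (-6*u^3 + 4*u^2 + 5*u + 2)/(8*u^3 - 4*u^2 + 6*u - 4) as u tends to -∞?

Numerator and denominator both have degree 3.
Dividing every term by u^3, all lower-order terms vanish and the limit is the ratio of leading coefficients, -6/(8) = -3/4.

-3/4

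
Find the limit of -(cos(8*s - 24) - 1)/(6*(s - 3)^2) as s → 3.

16/3

Direct substitution gives 0/0.
Apply L'Hôpital: lim (-8*sin(8*s - 24))/(36 - 12*s), still 0/0.
After 2 applications of L'Hôpital's rule the quotient is (-64*cos(8*s - 24))/(-12); substituting s = 3 gives 16/3.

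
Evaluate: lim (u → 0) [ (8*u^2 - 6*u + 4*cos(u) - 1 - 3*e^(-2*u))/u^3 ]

4

Substitution gives 0/0; apply L'Hôpital's rule 3 times.
After differentiating numerator and denominator 3 times the quotient is (4*sin(u) + 24*e^(-2*u))/(6); at u = 0 this is 4.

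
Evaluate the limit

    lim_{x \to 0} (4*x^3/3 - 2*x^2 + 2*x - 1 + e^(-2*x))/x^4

2/3

Direct substitution gives 0/0.
Apply L'Hôpital: lim (4*x^2 - 4*x + 2 - 2*e^(-2*x))/(4*x^3), still 0/0.
Apply L'Hôpital: lim (8*x - 4 + 4*e^(-2*x))/(12*x^2), still 0/0.
Apply L'Hôpital: lim (8 - 8*e^(-2*x))/(24*x), still 0/0.
After 4 applications of L'Hôpital's rule the quotient is (16*e^(-2*x))/(24); substituting x = 0 gives 2/3.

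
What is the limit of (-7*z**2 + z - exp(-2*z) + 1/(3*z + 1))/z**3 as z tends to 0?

Substitution gives 0/0 (the numerator vanishes to order 3).
Expand each term to order z^3: the coefficient of z^3 in 1/(1 + 3z) is -27 and in −e^(-2z) is 4/3.
Lower-order terms cancel with the polynomial part, so the numerator is (-77/3)·z^3 + o(z^3), and the limit is (-77/3)/(1) = -77/3.

-77/3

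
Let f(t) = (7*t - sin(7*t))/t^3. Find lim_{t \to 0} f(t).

343/6

Direct substitution gives 0/0.
Apply L'Hôpital: lim (7 - 7*cos(7*t))/(3*t^2), still 0/0.
Apply L'Hôpital: lim (49*sin(7*t))/(6*t), still 0/0.
After 3 applications of L'Hôpital's rule the quotient is (343*cos(7*t))/(6); substituting t = 0 gives 343/6.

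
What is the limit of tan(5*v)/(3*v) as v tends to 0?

5/3

Substitution gives 0/0.
Since tan(u)/u → 1 as u → 0, tan(5v)/(5v) → 1 and the limit is 5/3.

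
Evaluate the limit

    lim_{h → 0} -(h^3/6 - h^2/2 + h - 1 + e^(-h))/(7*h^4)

Direct substitution gives 0/0.
Apply L'Hôpital: lim (h^2/2 - h + 1 - e^(-h))/(-28*h^3), still 0/0.
Apply L'Hôpital: lim (h - 1 + e^(-h))/(-84*h^2), still 0/0.
Apply L'Hôpital: lim (1 - e^(-h))/(-168*h), still 0/0.
After 4 applications of L'Hôpital's rule the quotient is (e^(-h))/(-168); substituting h = 0 gives -1/168.

-1/168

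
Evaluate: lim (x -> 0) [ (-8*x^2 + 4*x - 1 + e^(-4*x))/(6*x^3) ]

-16/9

Direct substitution gives 0/0.
Apply L'Hôpital: lim (-16*x + 4 - 4*e^(-4*x))/(18*x^2), still 0/0.
Apply L'Hôpital: lim (-16 + 16*e^(-4*x))/(36*x), still 0/0.
After 3 applications of L'Hôpital's rule the quotient is (-64*e^(-4*x))/(36); substituting x = 0 gives -16/9.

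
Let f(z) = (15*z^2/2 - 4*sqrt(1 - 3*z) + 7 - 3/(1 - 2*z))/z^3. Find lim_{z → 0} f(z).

Substitution gives 0/0; apply L'Hôpital's rule 3 times.
After differentiating numerator and denominator 3 times the quotient is (-144/(2*z - 1)^4 + 81/(2*(1 - 3*z)^(5/2)))/(6); at z = 0 this is -69/4.

-69/4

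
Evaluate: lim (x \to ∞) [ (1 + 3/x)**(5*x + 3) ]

e^(15)

Let L be the limit and take ln: ln L = lim (5x + 3)·ln(1 + 3/x) = lim (5x + 3)·(3/x + O(1/x²)) = 15.
Hence L = e^(15).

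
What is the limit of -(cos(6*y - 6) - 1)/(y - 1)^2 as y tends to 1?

Direct substitution gives 0/0.
Apply L'Hôpital: lim (-6*sin(6*y - 6))/(2 - 2*y), still 0/0.
After 2 applications of L'Hôpital's rule the quotient is (-36*cos(6*y - 6))/(-2); substituting y = 1 gives 18.

18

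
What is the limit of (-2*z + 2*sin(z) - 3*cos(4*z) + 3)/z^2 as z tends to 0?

24

Substitution gives 0/0 (the numerator vanishes to order 2).
Expand each term to order z^2: the coefficient of z^2 in 2·sin(z) is 0 and in -3·cos(4z) is 24.
Lower-order terms cancel with the polynomial part, so the numerator is (24)·z^2 + o(z^2), and the limit is (24)/(1) = 24.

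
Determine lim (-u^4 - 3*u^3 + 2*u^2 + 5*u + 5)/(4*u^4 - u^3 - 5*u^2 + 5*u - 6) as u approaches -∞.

-1/4

Numerator and denominator both have degree 4.
Dividing every term by u^4, all lower-order terms vanish and the limit is the ratio of leading coefficients, -1/(4) = -1/4.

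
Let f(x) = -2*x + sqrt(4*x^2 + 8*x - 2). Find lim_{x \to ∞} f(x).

2

This has the form ∞ − ∞. Multiply and divide by the conjugate √(4*x^2 + 8*x - 2) + 2x.
That gives (8x - 2) / (√(4*x^2 + 8*x - 2) + 2x).
Divide numerator and denominator by x: the limit is 8/(2·2) = 2.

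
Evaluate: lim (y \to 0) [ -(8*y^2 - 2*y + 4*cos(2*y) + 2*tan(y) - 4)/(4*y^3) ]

Substitution gives 0/0 (the numerator vanishes to order 3).
Expand each term to order y^3: the coefficient of y^3 in 4·cos(2y) is 0 and in 2·tan(y) is 2/3.
Lower-order terms cancel with the polynomial part, so the numerator is (2/3)·y^3 + o(y^3), and the limit is (2/3)/(-4) = -1/6.

-1/6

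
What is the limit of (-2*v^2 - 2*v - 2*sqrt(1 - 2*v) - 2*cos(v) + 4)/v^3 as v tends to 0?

Substitution gives 0/0 (the numerator vanishes to order 3).
Expand each term to order v^3: the coefficient of v^3 in -2·cos(v) is 0 and in -2·√(1 - 2v) is 1.
Lower-order terms cancel with the polynomial part, so the numerator is (1)·v^3 + o(v^3), and the limit is (1)/(1) = 1.

1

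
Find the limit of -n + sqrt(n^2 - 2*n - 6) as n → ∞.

-1

This has the form ∞ − ∞. Multiply and divide by the conjugate √(n^2 - 2*n - 6) + n.
That gives (-2n - 6) / (√(n^2 - 2*n - 6) + n).
Divide numerator and denominator by n: the limit is -2/(2·1) = -1.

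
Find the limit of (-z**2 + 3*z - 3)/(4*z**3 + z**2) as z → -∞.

The denominator has degree 3 and the numerator degree 2. Dividing numerator and denominator by z^3 sends every term to 0 except the leading denominator term, so the limit is 0.

0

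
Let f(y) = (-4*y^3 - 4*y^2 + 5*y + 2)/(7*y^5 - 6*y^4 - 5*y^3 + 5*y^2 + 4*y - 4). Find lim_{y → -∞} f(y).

The denominator has degree 5 and the numerator degree 3. Dividing numerator and denominator by y^5 sends every term to 0 except the leading denominator term, so the limit is 0.

0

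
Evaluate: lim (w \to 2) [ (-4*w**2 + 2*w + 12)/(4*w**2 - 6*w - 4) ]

-7/5

Since w = 2 makes numerator and denominator zero, (w - 2) divides both.
Cancelling it gives (-4*w - 6)/(4*w + 2); now plug in w = 2 to get -7/5.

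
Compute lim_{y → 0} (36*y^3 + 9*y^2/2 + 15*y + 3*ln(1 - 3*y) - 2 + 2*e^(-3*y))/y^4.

Substitution gives 0/0 (the numerator vanishes to order 4).
Expand each term to order y^4: the coefficient of y^4 in 2·e^(-3y) is 27/4 and in 3·ln(1 - 3y) is -243/4.
Lower-order terms cancel with the polynomial part, so the numerator is (-54)·y^4 + o(y^4), and the limit is (-54)/(1) = -54.

-54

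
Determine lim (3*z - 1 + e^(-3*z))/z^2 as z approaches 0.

Direct substitution gives 0/0.
Apply L'Hôpital: lim (3 - 3*e^(-3*z))/(2*z), still 0/0.
After 2 applications of L'Hôpital's rule the quotient is (9*e^(-3*z))/(2); substituting z = 0 gives 9/2.

9/2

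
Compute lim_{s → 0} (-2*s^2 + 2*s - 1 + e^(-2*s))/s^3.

-4/3

Direct substitution gives 0/0.
Apply L'Hôpital: lim (-4*s + 2 - 2*e^(-2*s))/(3*s^2), still 0/0.
Apply L'Hôpital: lim (-4 + 4*e^(-2*s))/(6*s), still 0/0.
After 3 applications of L'Hôpital's rule the quotient is (-8*e^(-2*s))/(6); substituting s = 0 gives -4/3.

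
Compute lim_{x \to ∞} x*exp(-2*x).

Write as x^1/e^{2x}, an ∞/∞ form.
Exponential growth dominates any polynomial, so repeated L'Hôpital (or the standard result) gives 0.

0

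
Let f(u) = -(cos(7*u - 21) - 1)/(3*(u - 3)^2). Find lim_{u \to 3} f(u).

Direct substitution gives 0/0.
Apply L'Hôpital: lim (-7*sin(7*u - 21))/(18 - 6*u), still 0/0.
After 2 applications of L'Hôpital's rule the quotient is (-49*cos(7*u - 21))/(-6); substituting u = 3 gives 49/6.

49/6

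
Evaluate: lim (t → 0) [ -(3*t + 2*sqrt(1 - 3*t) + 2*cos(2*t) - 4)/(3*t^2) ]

Substitution gives 0/0 (the numerator vanishes to order 2).
Expand each term to order t^2: the coefficient of t^2 in 2·cos(2t) is -4 and in 2·√(1 - 3t) is -9/4.
Lower-order terms cancel with the polynomial part, so the numerator is (-25/4)·t^2 + o(t^2), and the limit is (-25/4)/(-3) = 25/12.

25/12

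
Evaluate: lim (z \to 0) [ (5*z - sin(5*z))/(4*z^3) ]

125/24

Direct substitution gives 0/0.
Apply L'Hôpital: lim (5 - 5*cos(5*z))/(12*z^2), still 0/0.
Apply L'Hôpital: lim (25*sin(5*z))/(24*z), still 0/0.
After 3 applications of L'Hôpital's rule the quotient is (125*cos(5*z))/(24); substituting z = 0 gives 125/24.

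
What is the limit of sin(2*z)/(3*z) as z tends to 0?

Substitution gives 0/0.
Write it as (2/3)·sin(2z)/(2z); since sin(u)/u → 1, the limit is 2/3.

2/3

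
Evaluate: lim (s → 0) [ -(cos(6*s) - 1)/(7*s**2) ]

Direct substitution gives 0/0.
Apply L'Hôpital: lim (-6*sin(6*s))/(-14*s), still 0/0.
After 2 applications of L'Hôpital's rule the quotient is (-36*cos(6*s))/(-14); substituting s = 0 gives 18/7.

18/7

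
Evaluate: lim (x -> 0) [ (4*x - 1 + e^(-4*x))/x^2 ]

8

Direct substitution gives 0/0.
Apply L'Hôpital: lim (4 - 4*e^(-4*x))/(2*x), still 0/0.
After 2 applications of L'Hôpital's rule the quotient is (16*e^(-4*x))/(2); substituting x = 0 gives 8.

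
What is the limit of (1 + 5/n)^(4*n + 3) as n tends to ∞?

Write it as [(1 + 5/n)^n]^(4) · (1 + 5/n)^(3). The bracketed term tends to e^(5) and the second factor to 1, so the limit is e^(20).

e^(20)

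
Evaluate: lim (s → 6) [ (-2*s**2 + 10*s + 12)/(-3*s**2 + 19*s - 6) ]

14/17

Since s = 6 makes numerator and denominator zero, (s - 6) divides both.
Cancelling it gives (-2*s - 2)/(1 - 3*s); now plug in s = 6 to get 14/17.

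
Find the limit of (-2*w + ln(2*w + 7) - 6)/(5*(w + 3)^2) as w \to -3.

-2/5

Direct substitution gives 0/0.
Apply L'Hôpital: lim (-2 + 2/(2*w + 7))/(10*w + 30), still 0/0.
After 2 applications of L'Hôpital's rule the quotient is (-4/(2*w + 7)^2)/(10); substituting w = -3 gives -2/5.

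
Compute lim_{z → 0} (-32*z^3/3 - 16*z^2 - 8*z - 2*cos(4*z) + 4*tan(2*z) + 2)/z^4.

Substitution gives 0/0 (the numerator vanishes to order 4).
Expand each term to order z^4: the coefficient of z^4 in -2·cos(4z) is -64/3 and in 4·tan(2z) is 0.
Lower-order terms cancel with the polynomial part, so the numerator is (-64/3)·z^4 + o(z^4), and the limit is (-64/3)/(1) = -64/3.

-64/3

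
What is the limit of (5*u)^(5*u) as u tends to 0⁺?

Base → 0⁺ and exponent → 0⁺: a 0^0 form.
Take logs: 5u·ln(5u). This is 0·(−∞); rewriting as ln(5u)/(1/(5u)) and applying L'Hôpital gives 0.
Hence the limit is e^0 = 1.

1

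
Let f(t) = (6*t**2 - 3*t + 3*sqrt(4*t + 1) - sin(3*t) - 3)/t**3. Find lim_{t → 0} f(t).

Substitution gives 0/0 (the numerator vanishes to order 3).
Expand each term to order t^3: the coefficient of t^3 in −sin(3t) is 9/2 and in 3·√(1 + 4t) is 12.
Lower-order terms cancel with the polynomial part, so the numerator is (33/2)·t^3 + o(t^3), and the limit is (33/2)/(1) = 33/2.

33/2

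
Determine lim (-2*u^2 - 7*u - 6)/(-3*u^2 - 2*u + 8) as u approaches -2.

1/10

At u = -2 both the top and bottom vanish — a removable singularity. Factoring out (u + 2) from each leaves (-2*u - 3)/(4 - 3*u), which at u = -2 equals 1/10.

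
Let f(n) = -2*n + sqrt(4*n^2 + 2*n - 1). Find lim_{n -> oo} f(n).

An ∞ − ∞ form. Rationalising with the conjugate, the difference becomes (2n - 1) / (√(4*n^2 + 2*n - 1) + 2n).
For large n the denominator behaves like 2·2n, so the quotient tends to 2/4 = 1/2.

1/2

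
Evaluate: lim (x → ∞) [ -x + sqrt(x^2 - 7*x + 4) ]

-7/2

This has the form ∞ − ∞. Multiply and divide by the conjugate √(x^2 - 7*x + 4) + x.
That gives (-7x + 4) / (√(x^2 - 7*x + 4) + x).
Divide numerator and denominator by x: the limit is -7/(2·1) = -7/2.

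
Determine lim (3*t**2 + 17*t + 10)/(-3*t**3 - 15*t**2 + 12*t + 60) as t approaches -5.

13/63

Since t = -5 makes numerator and denominator zero, (t + 5) divides both.
Cancelling it gives (3*t + 2)/(12 - 3*t^2); now plug in t = -5 to get 13/63.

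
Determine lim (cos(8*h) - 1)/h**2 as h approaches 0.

Direct substitution gives 0/0.
Apply L'Hôpital: lim (-8*sin(8*h))/(2*h), still 0/0.
After 2 applications of L'Hôpital's rule the quotient is (-64*cos(8*h))/(2); substituting h = 0 gives -32.

-32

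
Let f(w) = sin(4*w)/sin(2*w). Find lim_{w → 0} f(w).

2

Substitution gives 0/0.
Divide numerator and denominator by w: sin(4w)/w → 4 and sin(2w)/w → 2, so the limit is 1·4/2 = 2.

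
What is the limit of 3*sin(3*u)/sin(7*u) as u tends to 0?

Substitution gives 0/0.
Divide numerator and denominator by u: sin(3u)/u → 3 and sin(7u)/u → 7, so the limit is 3·3/7 = 9/7.

9/7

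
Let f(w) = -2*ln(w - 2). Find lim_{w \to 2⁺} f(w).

∞

As w → 2⁺, w - 2 → 0⁺ and ln(w - 2) → −∞.
Multiplying by -2 gives ∞.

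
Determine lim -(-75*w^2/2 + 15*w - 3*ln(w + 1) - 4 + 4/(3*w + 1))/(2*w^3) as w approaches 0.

Substitution gives 0/0 (the numerator vanishes to order 3).
Expand each term to order w^3: the coefficient of w^3 in 4·1/(1 + 3w) is -108 and in -3·ln(1 + w) is -1.
Lower-order terms cancel with the polynomial part, so the numerator is (-109)·w^3 + o(w^3), and the limit is (-109)/(-2) = 109/2.

109/2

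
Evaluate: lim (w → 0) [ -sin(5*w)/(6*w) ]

-5/6

Substitution gives 0/0.
Write it as (5/(-6))·sin(5w)/(5w); since sin(u)/u → 1, the limit is -5/6.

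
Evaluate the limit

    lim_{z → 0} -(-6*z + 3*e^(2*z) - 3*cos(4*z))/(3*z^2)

Substitution gives 0/0; apply L'Hôpital's rule 2 times.
After differentiating numerator and denominator 2 times the quotient is (12*e^(2*z) + 48*cos(4*z))/(-6); at z = 0 this is -10.

-10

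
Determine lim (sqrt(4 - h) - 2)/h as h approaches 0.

A 0/0 form; rationalise with √(4 - h) + √4. This collapses the numerator to -h, leaving -1/(√(4 - h) + √4) → -1/(2√4) = -1/4.

-1/4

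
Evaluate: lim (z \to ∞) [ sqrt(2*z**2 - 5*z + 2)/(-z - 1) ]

For large |z|, √(2*z^2 - 5*z + 2) ≈ √2·|z| and the denominator ≈ -z.
Since z → +∞, |z| = z, giving √2/(-1) = -√(2).

-√(2)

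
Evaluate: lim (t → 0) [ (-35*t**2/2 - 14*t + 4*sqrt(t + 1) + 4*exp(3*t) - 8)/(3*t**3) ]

73/12

Substitution gives 0/0; apply L'Hôpital's rule 3 times.
After differentiating numerator and denominator 3 times the quotient is (108*e^(3*t) + 3/(2*(t + 1)^(5/2)))/(18); at t = 0 this is 73/12.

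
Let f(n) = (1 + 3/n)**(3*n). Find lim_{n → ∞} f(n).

Let L be the limit and take ln: ln L = lim (3n)·ln(1 + 3/n) = lim (3n)·(3/n + O(1/n²)) = 9.
Hence L = e^(9).

e^(9)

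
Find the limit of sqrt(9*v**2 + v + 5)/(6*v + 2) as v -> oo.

For large |v|, √(9*v^2 + v + 5) ≈ √9·|v| and the denominator ≈ 6v.
Since v → +∞, |v| = v, giving √9/(6) = 1/2.

1/2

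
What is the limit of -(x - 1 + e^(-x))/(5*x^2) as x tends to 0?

-1/10

Direct substitution gives 0/0.
Apply L'Hôpital: lim (1 - e^(-x))/(-10*x), still 0/0.
After 2 applications of L'Hôpital's rule the quotient is (e^(-x))/(-10); substituting x = 0 gives -1/10.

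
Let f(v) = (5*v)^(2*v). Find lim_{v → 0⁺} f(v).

Base → 0⁺ and exponent → 0⁺: a 0^0 form.
Take logs: 2v·ln(5v). This is 0·(−∞); rewriting as ln(5v)/(1/(2v)) and applying L'Hôpital gives 0.
Hence the limit is e^0 = 1.

1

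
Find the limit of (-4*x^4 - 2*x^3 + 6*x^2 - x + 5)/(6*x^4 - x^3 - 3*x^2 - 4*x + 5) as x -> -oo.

Numerator and denominator both have degree 4.
Dividing every term by x^4, all lower-order terms vanish and the limit is the ratio of leading coefficients, -4/(6) = -2/3.

-2/3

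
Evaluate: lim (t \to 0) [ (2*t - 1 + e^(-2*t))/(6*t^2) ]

Direct substitution gives 0/0.
Apply L'Hôpital: lim (2 - 2*e^(-2*t))/(12*t), still 0/0.
After 2 applications of L'Hôpital's rule the quotient is (4*e^(-2*t))/(12); substituting t = 0 gives 1/3.

1/3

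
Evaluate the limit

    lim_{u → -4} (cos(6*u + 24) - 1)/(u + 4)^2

-18

Direct substitution gives 0/0.
Apply L'Hôpital: lim (-6*sin(6*u + 24))/(2*u + 8), still 0/0.
After 2 applications of L'Hôpital's rule the quotient is (-36*cos(6*u + 24))/(2); substituting u = -4 gives -18.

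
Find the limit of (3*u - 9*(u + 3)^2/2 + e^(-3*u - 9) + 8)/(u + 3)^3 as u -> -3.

-9/2

Direct substitution gives 0/0.
Apply L'Hôpital: lim (-9*u - 3*e^(-3*u - 9) - 24)/(3*(u + 3)^2), still 0/0.
Apply L'Hôpital: lim (9*e^(-3*u - 9) - 9)/(6*u + 18), still 0/0.
After 3 applications of L'Hôpital's rule the quotient is (-27*e^(-3*u - 9))/(6); substituting u = -3 gives -9/2.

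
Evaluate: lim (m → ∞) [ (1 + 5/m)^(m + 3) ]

e^(5)

The base → 1 and the exponent → ∞: a 1^∞ form.
Take logarithms: (m + 3)·ln(1 + 5/m). Since ln(1+u) ~ u for small u, this behaves like (m)·(5/m) → 5.
So the limit is e^(5).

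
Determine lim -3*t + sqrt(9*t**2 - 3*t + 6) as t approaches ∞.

An ∞ − ∞ form. Rationalising with the conjugate, the difference becomes (-3t + 6) / (√(9*t^2 - 3*t + 6) + 3t).
For large t the denominator behaves like 2·3t, so the quotient tends to -3/6 = -1/2.

-1/2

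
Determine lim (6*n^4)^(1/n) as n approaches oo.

Base → ∞ and exponent → 0: an ∞^0 form.
Take logs: (1/n)·ln(6·n^4) = (ln 6 + 4·ln n)/n → 0.
So the limit is e^0 = 1.

1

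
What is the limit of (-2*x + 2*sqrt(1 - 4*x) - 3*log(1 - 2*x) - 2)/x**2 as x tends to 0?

Substitution gives 0/0 (the numerator vanishes to order 2).
Expand each term to order x^2: the coefficient of x^2 in -3·ln(1 - 2x) is 6 and in 2·√(1 - 4x) is -4.
Lower-order terms cancel with the polynomial part, so the numerator is (2)·x^2 + o(x^2), and the limit is (2)/(1) = 2.

2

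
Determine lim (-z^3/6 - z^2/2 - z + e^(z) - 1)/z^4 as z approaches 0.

Direct substitution gives 0/0.
Apply L'Hôpital: lim (-z^2/2 - z + e^(z) - 1)/(4*z^3), still 0/0.
Apply L'Hôpital: lim (-z + e^(z) - 1)/(12*z^2), still 0/0.
Apply L'Hôpital: lim (e^(z) - 1)/(24*z), still 0/0.
After 4 applications of L'Hôpital's rule the quotient is (e^(z))/(24); substituting z = 0 gives 1/24.

1/24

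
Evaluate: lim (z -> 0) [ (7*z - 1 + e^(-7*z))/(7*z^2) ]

7/2

Direct substitution gives 0/0.
Apply L'Hôpital: lim (7 - 7*e^(-7*z))/(14*z), still 0/0.
After 2 applications of L'Hôpital's rule the quotient is (49*e^(-7*z))/(14); substituting z = 0 gives 7/2.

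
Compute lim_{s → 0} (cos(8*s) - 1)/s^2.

-32

Direct substitution gives 0/0.
Apply L'Hôpital: lim (-8*sin(8*s))/(2*s), still 0/0.
After 2 applications of L'Hôpital's rule the quotient is (-64*cos(8*s))/(2); substituting s = 0 gives -32.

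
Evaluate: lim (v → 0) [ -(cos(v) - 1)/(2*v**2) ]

1/4

Direct substitution gives 0/0.
Apply L'Hôpital: lim (-sin(v))/(-4*v), still 0/0.
After 2 applications of L'Hôpital's rule the quotient is (-cos(v))/(-4); substituting v = 0 gives 1/4.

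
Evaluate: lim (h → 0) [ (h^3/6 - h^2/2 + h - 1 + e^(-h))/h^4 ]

Direct substitution gives 0/0.
Apply L'Hôpital: lim (h^2/2 - h + 1 - e^(-h))/(4*h^3), still 0/0.
Apply L'Hôpital: lim (h - 1 + e^(-h))/(12*h^2), still 0/0.
Apply L'Hôpital: lim (1 - e^(-h))/(24*h), still 0/0.
After 4 applications of L'Hôpital's rule the quotient is (e^(-h))/(24); substituting h = 0 gives 1/24.

1/24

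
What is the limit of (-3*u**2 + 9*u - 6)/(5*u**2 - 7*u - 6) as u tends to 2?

Direct substitution gives 0/0, so factor. Both numerator and denominator have (u - 2) as a factor.
After cancelling, the expression reduces to (3 - 3*u)/(5*u + 3).
Substituting u = 2 gives -3/13.

-3/13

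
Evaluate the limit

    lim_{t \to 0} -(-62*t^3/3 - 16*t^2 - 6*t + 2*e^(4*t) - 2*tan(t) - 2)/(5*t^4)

-64/15

Substitution gives 0/0 (the numerator vanishes to order 4).
Expand each term to order t^4: the coefficient of t^4 in 2·e^(4t) is 64/3 and in -2·tan(t) is 0.
Lower-order terms cancel with the polynomial part, so the numerator is (64/3)·t^4 + o(t^4), and the limit is (64/3)/(-5) = -64/15.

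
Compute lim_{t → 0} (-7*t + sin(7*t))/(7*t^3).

Direct substitution gives 0/0.
Apply L'Hôpital: lim (7*cos(7*t) - 7)/(21*t^2), still 0/0.
Apply L'Hôpital: lim (-49*sin(7*t))/(42*t), still 0/0.
After 3 applications of L'Hôpital's rule the quotient is (-343*cos(7*t))/(42); substituting t = 0 gives -49/6.

-49/6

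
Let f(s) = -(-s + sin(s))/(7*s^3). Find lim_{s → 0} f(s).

1/42

Direct substitution gives 0/0.
Apply L'Hôpital: lim (cos(s) - 1)/(-21*s^2), still 0/0.
Apply L'Hôpital: lim (-sin(s))/(-42*s), still 0/0.
After 3 applications of L'Hôpital's rule the quotient is (-cos(s))/(-42); substituting s = 0 gives 1/42.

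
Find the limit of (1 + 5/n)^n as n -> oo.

e^(5)

The base → 1 and the exponent → ∞: a 1^∞ form.
Take logarithms: (n)·ln(1 + 5/n). Since ln(1+u) ~ u for small u, this behaves like (n)·(5/n) → 5.
So the limit is e^(5).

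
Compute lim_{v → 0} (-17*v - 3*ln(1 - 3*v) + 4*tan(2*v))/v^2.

Substitution gives 0/0; apply L'Hôpital's rule 2 times.
After differentiating numerator and denominator 2 times the quotient is (32*tan(2*v)/cos(2*v)^2 + 27/(3*v - 1)^2)/(2); at v = 0 this is 27/2.

27/2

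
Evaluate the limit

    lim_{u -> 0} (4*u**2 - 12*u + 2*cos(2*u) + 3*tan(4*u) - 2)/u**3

Substitution gives 0/0 (the numerator vanishes to order 3).
Expand each term to order u^3: the coefficient of u^3 in 3·tan(4u) is 64 and in 2·cos(2u) is 0.
Lower-order terms cancel with the polynomial part, so the numerator is (64)·u^3 + o(u^3), and the limit is (64)/(1) = 64.

64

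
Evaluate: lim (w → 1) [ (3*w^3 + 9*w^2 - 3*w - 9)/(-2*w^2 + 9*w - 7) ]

At w = 1 both the top and bottom vanish — a removable singularity. Factoring out (w - 1) from each leaves (3*w^2 + 12*w + 9)/(7 - 2*w), which at w = 1 equals 24/5.

24/5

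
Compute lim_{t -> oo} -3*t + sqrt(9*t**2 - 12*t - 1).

This has the form ∞ − ∞. Multiply and divide by the conjugate √(9*t^2 - 12*t - 1) + 3t.
That gives (-12t - 1) / (√(9*t^2 - 12*t - 1) + 3t).
Divide numerator and denominator by t: the limit is -12/(2·3) = -2.

-2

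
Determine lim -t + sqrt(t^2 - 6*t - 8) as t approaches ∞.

An ∞ − ∞ form. Rationalising with the conjugate, the difference becomes (-6t - 8) / (√(t^2 - 6*t - 8) + t).
For large t the denominator behaves like 2·t, so the quotient tends to -6/2 = -3.

-3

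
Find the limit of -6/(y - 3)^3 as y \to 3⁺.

As y → 3⁺, (y - 3) → 0⁺, so (y - 3)^3 → 0⁺ and -6/(y - 3)^3 → -∞.

-∞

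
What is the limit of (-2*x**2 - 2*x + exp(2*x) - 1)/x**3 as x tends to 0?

4/3

Direct substitution gives 0/0.
Apply L'Hôpital: lim (-4*x + 2*e^(2*x) - 2)/(3*x^2), still 0/0.
Apply L'Hôpital: lim (4*e^(2*x) - 4)/(6*x), still 0/0.
After 3 applications of L'Hôpital's rule the quotient is (8*e^(2*x))/(6); substituting x = 0 gives 4/3.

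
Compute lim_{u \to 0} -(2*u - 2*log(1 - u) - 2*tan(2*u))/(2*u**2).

-1/2

Substitution gives 0/0 (the numerator vanishes to order 2).
Expand each term to order u^2: the coefficient of u^2 in -2·ln(1 - u) is 1 and in -2·tan(2u) is 0.
Lower-order terms cancel with the polynomial part, so the numerator is (1)·u^2 + o(u^2), and the limit is (1)/(-2) = -1/2.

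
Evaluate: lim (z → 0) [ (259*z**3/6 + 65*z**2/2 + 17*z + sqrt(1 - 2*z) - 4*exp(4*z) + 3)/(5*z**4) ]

Substitution gives 0/0 (the numerator vanishes to order 4).
Expand each term to order z^4: the coefficient of z^4 in -4·e^(4z) is -128/3 and in √(1 - 2z) is -5/8.
Lower-order terms cancel with the polynomial part, so the numerator is (-1039/24)·z^4 + o(z^4), and the limit is (-1039/24)/(5) = -1039/120.

-1039/120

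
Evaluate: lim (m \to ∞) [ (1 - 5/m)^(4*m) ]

e^(-20)

The base → 1 and the exponent → ∞: a 1^∞ form.
Take logarithms: (4m)·ln(1 - 5/m). Since ln(1+u) ~ u for small u, this behaves like (4m)·(-5/m) → -20.
So the limit is e^(-20).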